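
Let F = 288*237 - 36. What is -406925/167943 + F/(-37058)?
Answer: -13268449055/3111815847 ≈ -4.2639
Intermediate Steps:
F = 68220 (F = 68256 - 36 = 68220)
-406925/167943 + F/(-37058) = -406925/167943 + 68220/(-37058) = -406925*1/167943 + 68220*(-1/37058) = -406925/167943 - 34110/18529 = -13268449055/3111815847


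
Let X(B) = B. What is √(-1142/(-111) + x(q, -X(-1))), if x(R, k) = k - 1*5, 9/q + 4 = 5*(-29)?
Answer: √77478/111 ≈ 2.5076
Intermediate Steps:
q = -9/149 (q = 9/(-4 + 5*(-29)) = 9/(-4 - 145) = 9/(-149) = 9*(-1/149) = -9/149 ≈ -0.060403)
x(R, k) = -5 + k (x(R, k) = k - 5 = -5 + k)
√(-1142/(-111) + x(q, -X(-1))) = √(-1142/(-111) + (-5 - 1*(-1))) = √(-1142*(-1/111) + (-5 + 1)) = √(1142/111 - 4) = √(698/111) = √77478/111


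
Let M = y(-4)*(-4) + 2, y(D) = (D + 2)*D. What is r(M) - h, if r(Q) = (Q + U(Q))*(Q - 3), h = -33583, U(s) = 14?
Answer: 34111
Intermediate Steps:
y(D) = D*(2 + D) (y(D) = (2 + D)*D = D*(2 + D))
M = -30 (M = -4*(2 - 4)*(-4) + 2 = -4*(-2)*(-4) + 2 = 8*(-4) + 2 = -32 + 2 = -30)
r(Q) = (-3 + Q)*(14 + Q) (r(Q) = (Q + 14)*(Q - 3) = (14 + Q)*(-3 + Q) = (-3 + Q)*(14 + Q))
r(M) - h = (-42 + (-30)**2 + 11*(-30)) - 1*(-33583) = (-42 + 900 - 330) + 33583 = 528 + 33583 = 34111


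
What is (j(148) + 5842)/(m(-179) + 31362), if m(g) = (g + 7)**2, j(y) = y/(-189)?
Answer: 551995/5759397 ≈ 0.095842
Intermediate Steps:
j(y) = -y/189 (j(y) = y*(-1/189) = -y/189)
m(g) = (7 + g)**2
(j(148) + 5842)/(m(-179) + 31362) = (-1/189*148 + 5842)/((7 - 179)**2 + 31362) = (-148/189 + 5842)/((-172)**2 + 31362) = 1103990/(189*(29584 + 31362)) = (1103990/189)/60946 = (1103990/189)*(1/60946) = 551995/5759397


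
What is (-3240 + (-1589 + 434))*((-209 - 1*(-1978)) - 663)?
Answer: -4860870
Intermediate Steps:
(-3240 + (-1589 + 434))*((-209 - 1*(-1978)) - 663) = (-3240 - 1155)*((-209 + 1978) - 663) = -4395*(1769 - 663) = -4395*1106 = -4860870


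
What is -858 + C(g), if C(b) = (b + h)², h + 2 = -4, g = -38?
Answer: 1078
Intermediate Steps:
h = -6 (h = -2 - 4 = -6)
C(b) = (-6 + b)² (C(b) = (b - 6)² = (-6 + b)²)
-858 + C(g) = -858 + (-6 - 38)² = -858 + (-44)² = -858 + 1936 = 1078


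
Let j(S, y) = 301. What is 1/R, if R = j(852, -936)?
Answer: 1/301 ≈ 0.0033223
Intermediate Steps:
R = 301
1/R = 1/301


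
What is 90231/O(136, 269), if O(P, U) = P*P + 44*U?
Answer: 90231/30332 ≈ 2.9748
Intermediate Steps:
O(P, U) = P**2 + 44*U
90231/O(136, 269) = 90231/(136**2 + 44*269) = 90231/(18496 + 11836) = 90231/30332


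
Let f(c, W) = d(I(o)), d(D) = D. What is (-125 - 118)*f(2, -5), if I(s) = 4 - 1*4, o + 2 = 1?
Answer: 0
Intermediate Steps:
o = -1 (o = -2 + 1 = -1)
I(s) = 0 (I(s) = 4 - 4 = 0)
f(c, W) = 0
(-125 - 118)*f(2, -5) = (-125 - 118)*0 = -243*0 = 0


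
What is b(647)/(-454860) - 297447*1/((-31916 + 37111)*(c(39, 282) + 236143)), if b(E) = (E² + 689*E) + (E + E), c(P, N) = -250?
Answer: -240590122883/126397872210 ≈ -1.9034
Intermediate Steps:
b(E) = E² + 691*E (b(E) = (E² + 689*E) + 2*E = E² + 691*E)
b(647)/(-454860) - 297447*1/((-31916 + 37111)*(c(39, 282) + 236143)) = (647*(691 + 647))/(-454860) - 297447*1/((-31916 + 37111)*(-250 + 236143)) = (647*1338)*(-1/454860) - 297447/(235893*5195) = 865686*(-1/454860) - 297447/1225464135 = -144281/75810 - 297447*1/1225464135 = -144281/75810 - 99149/408488045 = -240590122883/126397872210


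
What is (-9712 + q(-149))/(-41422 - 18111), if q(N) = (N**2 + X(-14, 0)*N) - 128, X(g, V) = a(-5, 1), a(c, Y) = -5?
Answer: -13106/59533 ≈ -0.22015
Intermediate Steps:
X(g, V) = -5
q(N) = -128 + N**2 - 5*N (q(N) = (N**2 - 5*N) - 128 = -128 + N**2 - 5*N)
(-9712 + q(-149))/(-41422 - 18111) = (-9712 + (-128 + (-149)**2 - 5*(-149)))/(-41422 - 18111) = (-9712 + (-128 + 22201 + 745))/(-59533) = (-9712 + 22818)*(-1/59533) = 13106*(-1/59533) = -13106/59533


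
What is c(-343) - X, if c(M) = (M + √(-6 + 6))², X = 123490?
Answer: -5841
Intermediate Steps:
c(M) = M² (c(M) = (M + √0)² = (M + 0)² = M²)
c(-343) - X = (-343)² - 1*123490 = 117649 - 123490 = -5841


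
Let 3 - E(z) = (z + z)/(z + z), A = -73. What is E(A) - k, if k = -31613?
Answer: 31615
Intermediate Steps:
E(z) = 2 (E(z) = 3 - (z + z)/(z + z) = 3 - 2*z/(2*z) = 3 - 2*z*1/(2*z) = 3 - 1*1 = 3 - 1 = 2)
E(A) - k = 2 - 1*(-31613) = 2 + 31613 = 31615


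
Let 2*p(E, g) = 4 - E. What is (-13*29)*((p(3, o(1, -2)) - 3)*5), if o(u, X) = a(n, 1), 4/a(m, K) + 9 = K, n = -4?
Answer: 9425/2 ≈ 4712.5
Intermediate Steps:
a(m, K) = 4/(-9 + K)
o(u, X) = -1/2 (o(u, X) = 4/(-9 + 1) = 4/(-8) = 4*(-1/8) = -1/2)
p(E, g) = 2 - E/2 (p(E, g) = (4 - E)/2 = 2 - E/2)
(-13*29)*((p(3, o(1, -2)) - 3)*5) = (-13*29)*(((2 - 1/2*3) - 3)*5) = -377*((2 - 3/2) - 3)*5 = -377*(1/2 - 3)*5 = -(-1885)*5/2 = -377*(-25/2) = 9425/2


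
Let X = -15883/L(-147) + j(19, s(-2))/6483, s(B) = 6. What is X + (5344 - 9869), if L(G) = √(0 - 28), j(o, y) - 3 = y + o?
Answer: -29335547/6483 + 2269*I*√7/2 ≈ -4525.0 + 3001.6*I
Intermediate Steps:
j(o, y) = 3 + o + y (j(o, y) = 3 + (y + o) = 3 + (o + y) = 3 + o + y)
L(G) = 2*I*√7 (L(G) = √(-28) = 2*I*√7)
X = 28/6483 + 2269*I*√7/2 (X = -15883*(-I*√7/14) + (3 + 19 + 6)/6483 = -(-2269)*I*√7/2 + 28*(1/6483) = 2269*I*√7/2 + 28/6483 = 28/6483 + 2269*I*√7/2 ≈ 0.004319 + 3001.6*I)
X + (5344 - 9869) = (28/6483 + 2269*I*√7/2) + (5344 - 9869) = (28/6483 + 2269*I*√7/2) - 4525 = -29335547/6483 + 2269*I*√7/2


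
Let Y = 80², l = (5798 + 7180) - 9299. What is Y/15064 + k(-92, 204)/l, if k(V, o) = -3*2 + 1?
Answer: 2933785/6927557 ≈ 0.42349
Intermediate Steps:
k(V, o) = -5 (k(V, o) = -6 + 1 = -5)
l = 3679 (l = 12978 - 9299 = 3679)
Y = 6400
Y/15064 + k(-92, 204)/l = 6400/15064 - 5/3679 = 6400*(1/15064) - 5*1/3679 = 800/1883 - 5/3679 = 2933785/6927557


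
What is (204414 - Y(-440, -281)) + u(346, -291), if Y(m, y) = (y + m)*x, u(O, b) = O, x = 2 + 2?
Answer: 207644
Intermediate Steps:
x = 4
Y(m, y) = 4*m + 4*y (Y(m, y) = (y + m)*4 = (m + y)*4 = 4*m + 4*y)
(204414 - Y(-440, -281)) + u(346, -291) = (204414 - (4*(-440) + 4*(-281))) + 346 = (204414 - (-1760 - 1124)) + 346 = (204414 - 1*(-2884)) + 346 = (204414 + 2884) + 346 = 207298 + 346 = 207644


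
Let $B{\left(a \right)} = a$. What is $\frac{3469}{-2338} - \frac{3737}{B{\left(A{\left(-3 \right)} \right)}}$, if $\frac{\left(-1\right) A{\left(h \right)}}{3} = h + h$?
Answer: $- \frac{2199887}{10521} \approx -209.09$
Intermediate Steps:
$A{\left(h \right)} = - 6 h$ ($A{\left(h \right)} = - 3 \left(h + h\right) = - 3 \cdot 2 h = - 6 h$)
$\frac{3469}{-2338} - \frac{3737}{B{\left(A{\left(-3 \right)} \right)}} = \frac{3469}{-2338} - \frac{3737}{\left(-6\right) \left(-3\right)} = 3469 \left(- \frac{1}{2338}\right) - \frac{3737}{18} = - \frac{3469}{2338} - \frac{3737}{18} = - \frac{2199887}{10521}$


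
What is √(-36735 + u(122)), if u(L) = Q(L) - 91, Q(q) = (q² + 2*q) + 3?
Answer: I*√21695 ≈ 147.29*I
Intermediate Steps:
Q(q) = 3 + q² + 2*q
u(L) = -88 + L² + 2*L (u(L) = (3 + L² + 2*L) - 91 = -88 + L² + 2*L)
√(-36735 + u(122)) = √(-36735 + (-88 + 122² + 2*122)) = √(-36735 + (-88 + 14884 + 244)) = √(-36735 + 15040) = √(-21695) = I*√21695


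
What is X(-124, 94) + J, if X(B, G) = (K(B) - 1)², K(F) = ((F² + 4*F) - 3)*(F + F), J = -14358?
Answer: 13612388098651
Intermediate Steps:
K(F) = 2*F*(-3 + F² + 4*F) (K(F) = (-3 + F² + 4*F)*(2*F) = 2*F*(-3 + F² + 4*F))
X(B, G) = (-1 + 2*B*(-3 + B² + 4*B))² (X(B, G) = (2*B*(-3 + B² + 4*B) - 1)² = (-1 + 2*B*(-3 + B² + 4*B))²)
X(-124, 94) + J = (-1 + 2*(-124)*(-3 + (-124)² + 4*(-124)))² - 14358 = (-1 + 2*(-124)*(-3 + 15376 - 496))² - 14358 = (-1 + 2*(-124)*14877)² - 14358 = (-1 - 3689496)² - 14358 = (-3689497)² - 14358 = 13612388113009 - 14358 = 13612388098651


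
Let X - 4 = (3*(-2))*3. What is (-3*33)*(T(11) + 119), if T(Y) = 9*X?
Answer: 693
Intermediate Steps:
X = -14 (X = 4 + (3*(-2))*3 = 4 - 6*3 = 4 - 18 = -14)
T(Y) = -126 (T(Y) = 9*(-14) = -126)
(-3*33)*(T(11) + 119) = (-3*33)*(-126 + 119) = -99*(-7) = 693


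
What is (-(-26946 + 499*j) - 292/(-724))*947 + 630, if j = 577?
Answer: -44733101478/181 ≈ -2.4714e+8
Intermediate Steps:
(-(-26946 + 499*j) - 292/(-724))*947 + 630 = (-499/(1/(577 - 54)) - 292/(-724))*947 + 630 = (-499/(1/523) - 292*(-1/724))*947 + 630 = (-499/1/523 + 73/181)*947 + 630 = (-499*523 + 73/181)*947 + 630 = (-260977 + 73/181)*947 + 630 = -47236764/181*947 + 630 = -44733215508/181 + 630 = -44733101478/181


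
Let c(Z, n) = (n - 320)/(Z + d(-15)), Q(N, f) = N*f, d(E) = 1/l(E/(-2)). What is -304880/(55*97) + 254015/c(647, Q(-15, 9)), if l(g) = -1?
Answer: -35023142262/97097 ≈ -3.6070e+5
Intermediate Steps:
d(E) = -1 (d(E) = 1/(-1) = -1)
c(Z, n) = (-320 + n)/(-1 + Z) (c(Z, n) = (n - 320)/(Z - 1) = (-320 + n)/(-1 + Z))
-304880/(55*97) + 254015/c(647, Q(-15, 9)) = -304880/(55*97) + 254015/(((-320 - 15*9)/(-1 + 647))) = -304880/5335 + 254015/(((-320 - 135)/646)) = -304880*1/5335 + 254015/(((1/646)*(-455))) = -60976/1067 + 254015/(-455/646) = -60976/1067 + 254015*(-646/455) = -60976/1067 - 32818738/91 = -35023142262/97097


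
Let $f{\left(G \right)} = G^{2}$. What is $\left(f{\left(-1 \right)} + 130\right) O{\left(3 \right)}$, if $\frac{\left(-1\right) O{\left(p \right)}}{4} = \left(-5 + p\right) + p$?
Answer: $-524$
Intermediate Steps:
$O{\left(p \right)} = 20 - 8 p$ ($O{\left(p \right)} = - 4 \left(\left(-5 + p\right) + p\right) = - 4 \left(-5 + 2 p\right) = 20 - 8 p$)
$\left(f{\left(-1 \right)} + 130\right) O{\left(3 \right)} = \left(\left(-1\right)^{2} + 130\right) \left(20 - 24\right) = \left(1 + 130\right) \left(20 - 24\right) = 131 \left(-4\right) = -524$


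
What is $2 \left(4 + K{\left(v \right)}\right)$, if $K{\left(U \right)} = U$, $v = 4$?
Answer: $16$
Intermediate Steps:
$2 \left(4 + K{\left(v \right)}\right) = 2 \left(4 + 4\right) = 2 \cdot 8 = 16$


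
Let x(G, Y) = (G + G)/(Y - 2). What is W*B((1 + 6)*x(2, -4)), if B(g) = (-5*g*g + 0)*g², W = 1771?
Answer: -340173680/81 ≈ -4.1997e+6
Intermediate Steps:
x(G, Y) = 2*G/(-2 + Y) (x(G, Y) = (2*G)/(-2 + Y) = 2*G/(-2 + Y))
B(g) = -5*g⁴ (B(g) = (-5*g² + 0)*g² = (-5*g²)*g² = -5*g⁴)
W*B((1 + 6)*x(2, -4)) = 1771*(-5*256*(1 + 6)⁴/(-2 - 4)⁴) = 1771*(-5*(7*(2*2/(-6)))⁴) = 1771*(-5*(7*(2*2*(-⅙)))⁴) = 1771*(-5*(7*(-⅔))⁴) = 1771*(-5*(-14/3)⁴) = 1771*(-5*38416/81) = 1771*(-192080/81) = -340173680/81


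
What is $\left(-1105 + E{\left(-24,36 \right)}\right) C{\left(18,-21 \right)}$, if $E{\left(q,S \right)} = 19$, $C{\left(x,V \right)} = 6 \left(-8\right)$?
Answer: $52128$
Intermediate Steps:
$C{\left(x,V \right)} = -48$
$\left(-1105 + E{\left(-24,36 \right)}\right) C{\left(18,-21 \right)} = \left(-1105 + 19\right) \left(-48\right) = \left(-1086\right) \left(-48\right) = 52128$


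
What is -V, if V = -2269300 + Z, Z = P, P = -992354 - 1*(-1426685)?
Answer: 1834969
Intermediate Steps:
P = 434331 (P = -992354 + 1426685 = 434331)
Z = 434331
V = -1834969 (V = -2269300 + 434331 = -1834969)
-V = -1*(-1834969) = 1834969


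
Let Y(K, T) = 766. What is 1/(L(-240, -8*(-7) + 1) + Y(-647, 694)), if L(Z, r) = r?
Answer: 1/823 ≈ 0.0012151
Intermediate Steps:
1/(L(-240, -8*(-7) + 1) + Y(-647, 694)) = 1/((-8*(-7) + 1) + 766) = 1/((56 + 1) + 766) = 1/(57 + 766) = 1/823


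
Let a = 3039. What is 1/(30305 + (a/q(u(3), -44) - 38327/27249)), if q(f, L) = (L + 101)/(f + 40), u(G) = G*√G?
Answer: 8694380535645282/281992311222611454721 - 42873154485741*√3/281992311222611454721 ≈ 3.0569e-5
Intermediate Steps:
u(G) = G^(3/2)
q(f, L) = (101 + L)/(40 + f)
1/(30305 + (a/q(u(3), -44) - 38327/27249)) = 1/(30305 + (3039/(((101 - 44)/(40 + 3^(3/2)))) - 38327/27249)) = 1/(30305 + (3039/((57/(40 + 3*√3))) - 38327*1/27249)) = 1/(30305 + (3039/((57/(40 + 3*√3))) - 38327/27249)) = 1/(30305 + (3039*(40/57 + √3/19) - 38327/27249)) = 1/(30305 + ((40520/19 + 3039*√3/19) - 38327/27249)) = 1/(30305 + (1103401267/517731 + 3039*√3/19)) = 1/(16793239222/517731 + 3039*√3/19)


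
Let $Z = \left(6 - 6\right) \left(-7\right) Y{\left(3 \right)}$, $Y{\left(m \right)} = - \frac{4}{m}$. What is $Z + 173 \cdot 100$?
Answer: $17300$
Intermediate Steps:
$Z = 0$ ($Z = \left(6 - 6\right) \left(-7\right) \left(- \frac{4}{3}\right) = \left(6 - 6\right) \left(-7\right) \left(\left(-4\right) \frac{1}{3}\right) = 0 \left(-7\right) \left(- \frac{4}{3}\right) = 0 \left(- \frac{4}{3}\right) = 0$)
$Z + 173 \cdot 100 = 0 + 173 \cdot 100 = 0 + 17300 = 17300$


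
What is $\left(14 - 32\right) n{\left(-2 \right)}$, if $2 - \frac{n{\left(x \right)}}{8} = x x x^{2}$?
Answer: $2016$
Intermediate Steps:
$n{\left(x \right)} = 16 - 8 x^{4}$ ($n{\left(x \right)} = 16 - 8 x x x^{2} = 16 - 8 x^{2} x^{2} = 16 - 8 x^{4}$)
$\left(14 - 32\right) n{\left(-2 \right)} = \left(14 - 32\right) \left(16 - 8 \left(-2\right)^{4}\right) = - 18 \left(16 - 128\right) = \left(-18\right) \left(-112\right) = 2016$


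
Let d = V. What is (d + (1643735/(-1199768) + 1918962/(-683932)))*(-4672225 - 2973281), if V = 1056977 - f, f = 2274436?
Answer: 954733758396509550069765/102569965972 ≈ 9.3081e+12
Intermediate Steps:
V = -1217459 (V = 1056977 - 1*2274436 = 1056977 - 2274436 = -1217459)
d = -1217459
(d + (1643735/(-1199768) + 1918962/(-683932)))*(-4672225 - 2973281) = (-1217459 + (1643735/(-1199768) + 1918962/(-683932)))*(-4672225 - 2973281) = (-1217459 + (1643735*(-1/1199768) + 1918962*(-1/683932)))*(-7645506) = (-1217459 + (-1643735/1199768 - 959481/341966))*(-7645506) = (-1217459 - 856628041709/205139931944)*(-7645506) = -249750313032652005/205139931944*(-7645506) = 954733758396509550069765/102569965972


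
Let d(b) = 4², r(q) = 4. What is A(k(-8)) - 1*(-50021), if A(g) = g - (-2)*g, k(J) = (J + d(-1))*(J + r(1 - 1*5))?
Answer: 49925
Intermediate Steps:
d(b) = 16
k(J) = (4 + J)*(16 + J) (k(J) = (J + 16)*(J + 4) = (16 + J)*(4 + J) = (4 + J)*(16 + J))
A(g) = 3*g (A(g) = g + 2*g = 3*g)
A(k(-8)) - 1*(-50021) = 3*(64 + (-8)² + 20*(-8)) - 1*(-50021) = 3*(64 + 64 - 160) + 50021 = 3*(-32) + 50021 = -96 + 50021 = 49925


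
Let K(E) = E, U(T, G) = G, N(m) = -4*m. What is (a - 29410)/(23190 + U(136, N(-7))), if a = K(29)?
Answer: -29381/23218 ≈ -1.2654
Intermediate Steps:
a = 29
(a - 29410)/(23190 + U(136, N(-7))) = (29 - 29410)/(23190 - 4*(-7)) = -29381/(23190 + 28) = -29381/23218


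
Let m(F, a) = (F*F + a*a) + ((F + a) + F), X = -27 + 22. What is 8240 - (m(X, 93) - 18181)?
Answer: 17664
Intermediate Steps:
X = -5
m(F, a) = a + F² + a² + 2*F (m(F, a) = (F² + a²) + (a + 2*F) = a + F² + a² + 2*F)
8240 - (m(X, 93) - 18181) = 8240 - ((93 + (-5)² + 93² + 2*(-5)) - 18181) = 8240 - ((93 + 25 + 8649 - 10) - 18181) = 8240 - (8757 - 18181) = 8240 - 1*(-9424) = 8240 + 9424 = 17664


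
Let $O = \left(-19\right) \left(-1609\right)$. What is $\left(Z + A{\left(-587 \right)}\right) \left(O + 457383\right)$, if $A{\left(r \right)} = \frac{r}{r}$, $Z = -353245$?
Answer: $-172366822776$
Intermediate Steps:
$O = 30571$
$A{\left(r \right)} = 1$
$\left(Z + A{\left(-587 \right)}\right) \left(O + 457383\right) = \left(-353245 + 1\right) \left(30571 + 457383\right) = \left(-353244\right) 487954 = -172366822776$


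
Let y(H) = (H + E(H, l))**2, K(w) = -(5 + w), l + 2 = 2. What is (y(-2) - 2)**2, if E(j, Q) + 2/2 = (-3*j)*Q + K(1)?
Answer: 6241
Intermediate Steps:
l = 0 (l = -2 + 2 = 0)
K(w) = -5 - w
E(j, Q) = -7 - 3*Q*j (E(j, Q) = -1 + ((-3*j)*Q + (-5 - 1*1)) = -1 + (-3*Q*j + (-5 - 1)) = -1 + (-3*Q*j - 6) = -1 + (-6 - 3*Q*j) = -7 - 3*Q*j)
y(H) = (-7 + H)**2 (y(H) = (H + (-7 - 3*0*H))**2 = (H + (-7 + 0))**2 = (H - 7)**2 = (-7 + H)**2)
(y(-2) - 2)**2 = ((-7 - 2)**2 - 2)**2 = ((-9)**2 - 2)**2 = (81 - 2)**2 = 79**2 = 6241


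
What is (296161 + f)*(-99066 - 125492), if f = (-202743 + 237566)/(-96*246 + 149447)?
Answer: -8368438971980612/125831 ≈ -6.6505e+10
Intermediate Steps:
f = 34823/125831 (f = 34823/(-23616 + 149447) = 34823/125831 ≈ 0.27674)
(296161 + f)*(-99066 - 125492) = (296161 + 34823/125831)*(-99066 - 125492) = (37266269614/125831)*(-224558) = -8368438971980612/125831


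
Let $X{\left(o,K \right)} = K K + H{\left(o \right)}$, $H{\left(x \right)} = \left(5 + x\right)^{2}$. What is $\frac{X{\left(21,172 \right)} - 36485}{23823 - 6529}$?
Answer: $- \frac{6225}{17294} \approx -0.35995$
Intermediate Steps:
$X{\left(o,K \right)} = K^{2} + \left(5 + o\right)^{2}$ ($X{\left(o,K \right)} = K K + \left(5 + o\right)^{2} = K^{2} + \left(5 + o\right)^{2}$)
$\frac{X{\left(21,172 \right)} - 36485}{23823 - 6529} = \frac{\left(172^{2} + \left(5 + 21\right)^{2}\right) - 36485}{23823 - 6529} = \frac{\left(29584 + 26^{2}\right) - 36485}{17294} = \left(\left(29584 + 676\right) - 36485\right) \frac{1}{17294} = \left(30260 - 36485\right) \frac{1}{17294} = \left(-6225\right) \frac{1}{17294} = - \frac{6225}{17294}$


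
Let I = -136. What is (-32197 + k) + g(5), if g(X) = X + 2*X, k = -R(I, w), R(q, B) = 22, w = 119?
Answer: -32204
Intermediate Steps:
k = -22 (k = -1*22 = -22)
g(X) = 3*X
(-32197 + k) + g(5) = (-32197 - 22) + 3*5 = -32219 + 15 = -32204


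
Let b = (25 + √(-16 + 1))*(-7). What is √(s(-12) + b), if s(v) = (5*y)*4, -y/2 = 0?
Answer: √(-175 - 7*I*√15) ≈ 1.0217 - 13.268*I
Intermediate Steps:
y = 0 (y = -2*0 = 0)
s(v) = 0 (s(v) = (5*0)*4 = 0*4 = 0)
b = -175 - 7*I*√15 (b = (25 + √(-15))*(-7) = (25 + I*√15)*(-7) = -175 - 7*I*√15 ≈ -175.0 - 27.111*I)
√(s(-12) + b) = √(0 + (-175 - 7*I*√15)) = √(-175 - 7*I*√15)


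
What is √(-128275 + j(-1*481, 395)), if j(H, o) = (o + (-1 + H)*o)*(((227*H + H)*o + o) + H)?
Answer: √8230383016995 ≈ 2.8689e+6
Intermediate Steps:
j(H, o) = (o + o*(-1 + H))*(H + o + 228*H*o) (j(H, o) = (o + o*(-1 + H))*(((228*H)*o + o) + H) = (o + o*(-1 + H))*((228*H*o + o) + H) = (o + o*(-1 + H))*((o + 228*H*o) + H) = (o + o*(-1 + H))*(H + o + 228*H*o))
√(-128275 + j(-1*481, 395)) = √(-128275 - 1*481*395*(-1*481 + 395 + 228*(-1*481)*395)) = √(-128275 - 481*395*(-481 + 395 + 228*(-481)*395)) = √(-128275 - 481*395*(-481 + 395 - 43318860)) = √(-128275 - 481*395*(-43318946)) = √(-128275 + 8230383145270) = √8230383016995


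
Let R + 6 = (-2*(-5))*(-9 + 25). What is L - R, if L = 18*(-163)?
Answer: -3088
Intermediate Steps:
L = -2934
R = 154 (R = -6 + (-2*(-5))*(-9 + 25) = -6 + 10*16 = -6 + 160 = 154)
L - R = -2934 - 1*154 = -2934 - 154 = -3088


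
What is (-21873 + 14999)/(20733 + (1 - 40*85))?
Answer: -3437/8667 ≈ -0.39656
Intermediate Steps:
(-21873 + 14999)/(20733 + (1 - 40*85)) = -6874/(20733 + (1 - 3400)) = -6874/(20733 - 3399) = -6874/17334 = -6874*1/17334 = -3437/8667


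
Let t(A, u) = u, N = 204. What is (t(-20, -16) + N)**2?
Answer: 35344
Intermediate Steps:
(t(-20, -16) + N)**2 = (-16 + 204)**2 = 188**2 = 35344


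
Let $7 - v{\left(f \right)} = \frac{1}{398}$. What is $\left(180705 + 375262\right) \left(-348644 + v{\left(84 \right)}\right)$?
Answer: $- \frac{77144606013609}{398} \approx -1.9383 \cdot 10^{11}$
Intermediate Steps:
$v{\left(f \right)} = \frac{2785}{398}$ ($v{\left(f \right)} = 7 - \frac{1}{398} = \frac{2785}{398}$)
$\left(180705 + 375262\right) \left(-348644 + v{\left(84 \right)}\right) = \left(180705 + 375262\right) \left(-348644 + \frac{2785}{398}\right) = 555967 \left(- \frac{138757527}{398}\right) = - \frac{77144606013609}{398}$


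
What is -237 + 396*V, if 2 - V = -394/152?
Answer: 30048/19 ≈ 1581.5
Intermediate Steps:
V = 349/76 (V = 2 - (-394)/152 = 2 - 1*(-197/76) = 2 + 197/76 = 349/76 ≈ 4.5921)
-237 + 396*V = -237 + 396*(349/76) = -237 + 34551/19 = 30048/19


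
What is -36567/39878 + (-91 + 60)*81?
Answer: -100170225/39878 ≈ -2511.9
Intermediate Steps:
-36567/39878 + (-91 + 60)*81 = -36567*1/39878 - 31*81 = -36567/39878 - 2511 = -100170225/39878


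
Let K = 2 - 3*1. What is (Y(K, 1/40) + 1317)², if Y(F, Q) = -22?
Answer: 1677025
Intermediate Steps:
K = -1 (K = 2 - 3 = -1)
(Y(K, 1/40) + 1317)² = (-22 + 1317)² = 1295² = 1677025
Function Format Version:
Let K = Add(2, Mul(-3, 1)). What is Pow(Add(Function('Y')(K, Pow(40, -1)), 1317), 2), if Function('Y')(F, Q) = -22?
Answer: 1677025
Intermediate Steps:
K = -1 (K = Add(2, -3) = -1)
Pow(Add(Function('Y')(K, Pow(40, -1)), 1317), 2) = Pow(Add(-22, 1317), 2) = Pow(1295, 2) = 1677025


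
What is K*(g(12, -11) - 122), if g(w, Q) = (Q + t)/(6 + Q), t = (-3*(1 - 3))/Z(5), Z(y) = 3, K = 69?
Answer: -41469/5 ≈ -8293.8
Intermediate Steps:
t = 2 (t = -3*(1 - 3)/3 = -3*(-2)*(⅓) = 6*(⅓) = 2)
g(w, Q) = (2 + Q)/(6 + Q) (g(w, Q) = (Q + 2)/(6 + Q) = (2 + Q)/(6 + Q))
K*(g(12, -11) - 122) = 69*((2 - 11)/(6 - 11) - 122) = 69*(-9/(-5) - 122) = 69*(-⅕*(-9) - 122) = 69*(9/5 - 122) = 69*(-601/5) = -41469/5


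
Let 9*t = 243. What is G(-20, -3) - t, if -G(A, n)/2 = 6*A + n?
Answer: 219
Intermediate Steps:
t = 27 (t = (⅑)*243 = 27)
G(A, n) = -12*A - 2*n (G(A, n) = -2*(6*A + n) = -2*(n + 6*A) = -12*A - 2*n)
G(-20, -3) - t = (-12*(-20) - 2*(-3)) - 1*27 = (240 + 6) - 27 = 246 - 27 = 219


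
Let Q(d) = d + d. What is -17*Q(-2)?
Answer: 68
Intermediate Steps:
Q(d) = 2*d
-17*Q(-2) = -34*(-2) = -17*(-4) = 68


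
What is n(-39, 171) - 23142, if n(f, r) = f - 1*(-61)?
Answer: -23120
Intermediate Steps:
n(f, r) = 61 + f (n(f, r) = f + 61 = 61 + f)
n(-39, 171) - 23142 = (61 - 39) - 23142 = 22 - 23142 = -23120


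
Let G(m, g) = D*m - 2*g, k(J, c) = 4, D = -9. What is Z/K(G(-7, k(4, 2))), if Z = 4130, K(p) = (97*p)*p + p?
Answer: 413/29348 ≈ 0.014073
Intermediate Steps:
G(m, g) = -9*m - 2*g
K(p) = p + 97*p² (K(p) = 97*p² + p = p + 97*p²)
Z/K(G(-7, k(4, 2))) = 4130/(((-9*(-7) - 2*4)*(1 + 97*(-9*(-7) - 2*4)))) = 4130/(((63 - 8)*(1 + 97*(63 - 8)))) = 4130/((55*(1 + 97*55))) = 4130/((55*(1 + 5335))) = 4130/((55*5336)) = 4130/293480 = 4130*(1/293480) = 413/29348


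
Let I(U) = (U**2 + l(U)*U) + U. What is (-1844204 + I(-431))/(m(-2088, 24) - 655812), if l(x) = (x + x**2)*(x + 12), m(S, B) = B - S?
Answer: -8366725124/163425 ≈ -51196.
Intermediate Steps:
l(x) = (12 + x)*(x + x**2) (l(x) = (x + x**2)*(12 + x) = (12 + x)*(x + x**2))
I(U) = U + U**2 + U**2*(12 + U**2 + 13*U) (I(U) = (U**2 + (U*(12 + U**2 + 13*U))*U) + U = (U**2 + U**2*(12 + U**2 + 13*U)) + U = U + U**2 + U**2*(12 + U**2 + 13*U))
(-1844204 + I(-431))/(m(-2088, 24) - 655812) = (-1844204 - 431*(1 - 431 - 431*(12 + (-431)**2 + 13*(-431))))/((24 - 1*(-2088)) - 655812) = (-1844204 - 431*(1 - 431 - 431*(12 + 185761 - 5603)))/((24 + 2088) - 655812) = (-1844204 - 431*(1 - 431 - 431*180170))/(2112 - 655812) = (-1844204 - 431*(1 - 431 - 77653270))/(-653700) = (-1844204 - 431*(-77653700))*(-1/653700) = (-1844204 + 33468744700)*(-1/653700) = 33466900496*(-1/653700) = -8366725124/163425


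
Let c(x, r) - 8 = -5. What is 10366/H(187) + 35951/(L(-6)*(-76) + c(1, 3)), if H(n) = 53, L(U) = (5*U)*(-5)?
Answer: 116235899/604041 ≈ 192.43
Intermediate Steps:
L(U) = -25*U
c(x, r) = 3 (c(x, r) = 8 - 5 = 3)
10366/H(187) + 35951/(L(-6)*(-76) + c(1, 3)) = 10366/53 + 35951/(-25*(-6)*(-76) + 3) = 10366*(1/53) + 35951/(150*(-76) + 3) = 10366/53 + 35951/(-11400 + 3) = 10366/53 + 35951/(-11397) = 10366/53 + 35951*(-1/11397) = 10366/53 - 35951/11397 = 116235899/604041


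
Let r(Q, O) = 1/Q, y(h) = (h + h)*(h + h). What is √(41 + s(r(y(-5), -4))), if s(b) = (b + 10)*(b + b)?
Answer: 3*√45778/100 ≈ 6.4187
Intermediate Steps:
y(h) = 4*h² (y(h) = (2*h)*(2*h) = 4*h²)
s(b) = 2*b*(10 + b) (s(b) = (10 + b)*(2*b) = 2*b*(10 + b))
√(41 + s(r(y(-5), -4))) = √(41 + 2*(10 + 1/(4*(-5)²))/((4*(-5)²))) = √(41 + 2*(10 + 1/(4*25))/((4*25))) = √(41 + 2*(10 + 1/100)/100) = √(41 + 2*(1/100)*(10 + 1/100)) = √(41 + 2*(1/100)*(1001/100)) = √(41 + 1001/5000) = √(206001/5000) = 3*√45778/100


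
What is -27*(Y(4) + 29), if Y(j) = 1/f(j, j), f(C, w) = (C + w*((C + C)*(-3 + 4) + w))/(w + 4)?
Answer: -10233/13 ≈ -787.15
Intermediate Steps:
f(C, w) = (C + w*(w + 2*C))/(4 + w) (f(C, w) = (C + w*((2*C)*1 + w))/(4 + w) = (C + w*(2*C + w))/(4 + w) = (C + w*(w + 2*C))/(4 + w))
Y(j) = (4 + j)/(j + 3*j²) (Y(j) = 1/((j + j² + 2*j*j)/(4 + j)) = 1/((j + j² + 2*j²)/(4 + j)) = 1/((j + 3*j²)/(4 + j)) = (4 + j)/(j + 3*j²))
-27*(Y(4) + 29) = -27*((4 + 4)/(4*(1 + 3*4)) + 29) = -27*((¼)*8/(1 + 12) + 29) = -27*((¼)*8/13 + 29) = -27*((¼)*(1/13)*8 + 29) = -27*(2/13 + 29) = -27*379/13 = -10233/13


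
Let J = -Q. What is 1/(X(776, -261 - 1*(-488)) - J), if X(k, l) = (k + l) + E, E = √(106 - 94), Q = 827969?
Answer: 69081/57266214731 - √3/343597288386 ≈ 1.2063e-6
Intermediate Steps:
E = 2*√3 (E = √12 = 2*√3 ≈ 3.4641)
X(k, l) = k + l + 2*√3 (X(k, l) = (k + l) + 2*√3 = k + l + 2*√3)
J = -827969 (J = -1*827969 = -827969)
1/(X(776, -261 - 1*(-488)) - J) = 1/((776 + (-261 - 1*(-488)) + 2*√3) - 1*(-827969)) = 1/((776 + (-261 + 488) + 2*√3) + 827969) = 1/((776 + 227 + 2*√3) + 827969) = 1/((1003 + 2*√3) + 827969) = 1/(828972 + 2*√3)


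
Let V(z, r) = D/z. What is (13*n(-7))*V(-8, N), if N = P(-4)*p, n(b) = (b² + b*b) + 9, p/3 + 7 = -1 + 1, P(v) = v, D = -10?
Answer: 6955/4 ≈ 1738.8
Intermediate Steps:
p = -21 (p = -21 + 3*(-1 + 1) = -21 + 3*0 = -21 + 0 = -21)
n(b) = 9 + 2*b² (n(b) = (b² + b²) + 9 = 2*b² + 9 = 9 + 2*b²)
N = 84 (N = -4*(-21) = 84)
V(z, r) = -10/z
(13*n(-7))*V(-8, N) = (13*(9 + 2*(-7)²))*(-10/(-8)) = (13*(9 + 2*49))*(-10*(-⅛)) = (13*(9 + 98))*(5/4) = (13*107)*(5/4) = 1391*(5/4) = 6955/4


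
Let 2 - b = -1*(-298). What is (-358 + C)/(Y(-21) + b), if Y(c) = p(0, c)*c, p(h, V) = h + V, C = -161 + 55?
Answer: -16/5 ≈ -3.2000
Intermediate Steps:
C = -106
p(h, V) = V + h
Y(c) = c² (Y(c) = (c + 0)*c = c*c = c²)
b = -296 (b = 2 - (-1)*(-298) = 2 - 1*298 = 2 - 298 = -296)
(-358 + C)/(Y(-21) + b) = (-358 - 106)/((-21)² - 296) = -464/(441 - 296) = -464/145 = -464*1/145 = -16/5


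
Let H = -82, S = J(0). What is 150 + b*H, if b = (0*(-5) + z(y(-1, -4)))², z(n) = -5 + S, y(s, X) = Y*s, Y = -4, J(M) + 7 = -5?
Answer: -23548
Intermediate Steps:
J(M) = -12 (J(M) = -7 - 5 = -12)
S = -12
y(s, X) = -4*s
z(n) = -17 (z(n) = -5 - 12 = -17)
b = 289 (b = (0*(-5) - 17)² = (0 - 17)² = (-17)² = 289)
150 + b*H = 150 + 289*(-82) = 150 - 23698 = -23548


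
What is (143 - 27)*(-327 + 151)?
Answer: -20416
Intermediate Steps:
(143 - 27)*(-327 + 151) = 116*(-176) = -20416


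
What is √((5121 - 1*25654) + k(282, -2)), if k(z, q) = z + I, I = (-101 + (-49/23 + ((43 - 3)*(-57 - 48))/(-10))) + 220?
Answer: 5*I*√417151/23 ≈ 140.41*I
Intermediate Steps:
I = 12348/23 (I = (-101 + (-49*1/23 + (40*(-105))*(-⅒))) + 220 = (-101 + (-49/23 - 4200*(-⅒))) + 220 = (-101 + (-49/23 + 420)) + 220 = (-101 + 9611/23) + 220 = 7288/23 + 220 = 12348/23 ≈ 536.87)
k(z, q) = 12348/23 + z (k(z, q) = z + 12348/23 = 12348/23 + z)
√((5121 - 1*25654) + k(282, -2)) = √((5121 - 1*25654) + (12348/23 + 282)) = √((5121 - 25654) + 18834/23) = √(-20533 + 18834/23) = √(-453425/23) = 5*I*√417151/23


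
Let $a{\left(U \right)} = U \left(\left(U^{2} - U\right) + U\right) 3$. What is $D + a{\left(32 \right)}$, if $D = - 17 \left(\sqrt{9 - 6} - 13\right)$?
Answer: $98525 - 17 \sqrt{3} \approx 98496.0$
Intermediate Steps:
$a{\left(U \right)} = 3 U^{3}$ ($a{\left(U \right)} = U U^{2} \cdot 3 = U^{3} \cdot 3 = 3 U^{3}$)
$D = 221 - 17 \sqrt{3}$ ($D = - 17 \left(\sqrt{3} - 13\right) = - 17 \left(-13 + \sqrt{3}\right) = 221 - 17 \sqrt{3} \approx 191.56$)
$D + a{\left(32 \right)} = \left(221 - 17 \sqrt{3}\right) + 3 \cdot 32^{3} = \left(221 - 17 \sqrt{3}\right) + 3 \cdot 32768 = \left(221 - 17 \sqrt{3}\right) + 98304 = 98525 - 17 \sqrt{3}$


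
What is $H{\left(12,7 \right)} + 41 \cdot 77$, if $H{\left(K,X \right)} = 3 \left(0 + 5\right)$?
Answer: $3172$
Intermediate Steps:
$H{\left(K,X \right)} = 15$ ($H{\left(K,X \right)} = 3 \cdot 5 = 15$)
$H{\left(12,7 \right)} + 41 \cdot 77 = 15 + 41 \cdot 77 = 15 + 3157 = 3172$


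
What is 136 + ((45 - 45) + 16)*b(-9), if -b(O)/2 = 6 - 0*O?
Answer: -56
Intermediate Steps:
b(O) = -12 (b(O) = -2*(6 - 0*O) = -2*(6 - 1*0) = -2*(6 + 0) = -2*6 = -12)
136 + ((45 - 45) + 16)*b(-9) = 136 + ((45 - 45) + 16)*(-12) = 136 + (0 + 16)*(-12) = 136 + 16*(-12) = 136 - 192 = -56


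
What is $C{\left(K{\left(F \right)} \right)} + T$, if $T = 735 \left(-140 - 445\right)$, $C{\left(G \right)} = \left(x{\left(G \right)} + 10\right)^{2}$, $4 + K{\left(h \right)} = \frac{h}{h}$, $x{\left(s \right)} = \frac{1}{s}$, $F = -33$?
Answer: $- \frac{3868934}{9} \approx -4.2988 \cdot 10^{5}$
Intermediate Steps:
$K{\left(h \right)} = -3$ ($K{\left(h \right)} = -4 + \frac{h}{h} = -4 + 1 = -3$)
$C{\left(G \right)} = \left(10 + \frac{1}{G}\right)^{2}$ ($C{\left(G \right)} = \left(\frac{1}{G} + 10\right)^{2} = \left(10 + \frac{1}{G}\right)^{2}$)
$T = -429975$ ($T = 735 \left(-585\right) = -429975$)
$C{\left(K{\left(F \right)} \right)} + T = \frac{\left(1 + 10 \left(-3\right)\right)^{2}}{9} - 429975 = \frac{\left(1 - 30\right)^{2}}{9} - 429975 = \frac{\left(-29\right)^{2}}{9} - 429975 = \frac{1}{9} \cdot 841 - 429975 = \frac{841}{9} - 429975 = - \frac{3868934}{9}$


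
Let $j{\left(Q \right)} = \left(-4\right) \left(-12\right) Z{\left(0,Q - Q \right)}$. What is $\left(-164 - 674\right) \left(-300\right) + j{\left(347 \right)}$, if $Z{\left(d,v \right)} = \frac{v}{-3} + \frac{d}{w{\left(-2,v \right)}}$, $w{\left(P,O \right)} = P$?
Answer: $251400$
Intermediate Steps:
$Z{\left(d,v \right)} = - \frac{d}{2} - \frac{v}{3}$ ($Z{\left(d,v \right)} = \frac{v}{-3} + \frac{d}{-2} = v \left(- \frac{1}{3}\right) + d \left(- \frac{1}{2}\right) = - \frac{v}{3} - \frac{d}{2} = - \frac{d}{2} - \frac{v}{3}$)
$j{\left(Q \right)} = 0$ ($j{\left(Q \right)} = \left(-4\right) \left(-12\right) \left(\left(- \frac{1}{2}\right) 0 - \frac{Q - Q}{3}\right) = 48 \left(0 - 0\right) = 48 \left(0 + 0\right) = 48 \cdot 0 = 0$)
$\left(-164 - 674\right) \left(-300\right) + j{\left(347 \right)} = \left(-164 - 674\right) \left(-300\right) + 0 = \left(-838\right) \left(-300\right) + 0 = 251400 + 0 = 251400$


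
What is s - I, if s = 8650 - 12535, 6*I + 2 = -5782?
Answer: -2921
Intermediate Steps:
I = -964 (I = -⅓ + (⅙)*(-5782) = -⅓ - 2891/3 = -964)
s = -3885
s - I = -3885 - 1*(-964) = -3885 + 964 = -2921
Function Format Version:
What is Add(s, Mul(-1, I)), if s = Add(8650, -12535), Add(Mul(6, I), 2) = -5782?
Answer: -2921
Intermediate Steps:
I = -964 (I = Add(Rational(-1, 3), Mul(Rational(1, 6), -5782)) = Add(Rational(-1, 3), Rational(-2891, 3)) = -964)
s = -3885
Add(s, Mul(-1, I)) = Add(-3885, Mul(-1, -964)) = Add(-3885, 964) = -2921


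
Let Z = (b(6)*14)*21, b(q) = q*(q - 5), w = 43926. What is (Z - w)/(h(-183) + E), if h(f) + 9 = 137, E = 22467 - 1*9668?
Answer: -14054/4309 ≈ -3.2615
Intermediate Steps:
E = 12799 (E = 22467 - 9668 = 12799)
h(f) = 128 (h(f) = -9 + 137 = 128)
b(q) = q*(-5 + q)
Z = 1764 (Z = ((6*(-5 + 6))*14)*21 = ((6*1)*14)*21 = (6*14)*21 = 84*21 = 1764)
(Z - w)/(h(-183) + E) = (1764 - 1*43926)/(128 + 12799) = (1764 - 43926)/12927 = -42162*1/12927 = -14054/4309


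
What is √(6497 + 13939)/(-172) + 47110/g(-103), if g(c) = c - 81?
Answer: -23555/92 - √5109/86 ≈ -256.86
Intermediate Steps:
g(c) = -81 + c
√(6497 + 13939)/(-172) + 47110/g(-103) = √(6497 + 13939)/(-172) + 47110/(-81 - 103) = √20436*(-1/172) + 47110/(-184) = (2*√5109)*(-1/172) + 47110*(-1/184) = -√5109/86 - 23555/92 = -23555/92 - √5109/86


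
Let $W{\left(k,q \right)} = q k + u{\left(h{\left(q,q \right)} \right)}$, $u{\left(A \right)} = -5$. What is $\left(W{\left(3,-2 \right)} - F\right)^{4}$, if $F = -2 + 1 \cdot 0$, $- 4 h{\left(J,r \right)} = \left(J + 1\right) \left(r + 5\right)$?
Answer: $6561$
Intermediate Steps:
$h{\left(J,r \right)} = - \frac{\left(1 + J\right) \left(5 + r\right)}{4}$ ($h{\left(J,r \right)} = - \frac{\left(J + 1\right) \left(r + 5\right)}{4} = - \frac{\left(1 + J\right) \left(5 + r\right)}{4}$)
$F = -2$ ($F = -2 + 0 = -2$)
$W{\left(k,q \right)} = -5 + k q$ ($W{\left(k,q \right)} = q k - 5 = k q - 5 = -5 + k q$)
$\left(W{\left(3,-2 \right)} - F\right)^{4} = \left(\left(-5 + 3 \left(-2\right)\right) - -2\right)^{4} = \left(\left(-5 - 6\right) + 2\right)^{4} = \left(-11 + 2\right)^{4} = \left(-9\right)^{4} = 6561$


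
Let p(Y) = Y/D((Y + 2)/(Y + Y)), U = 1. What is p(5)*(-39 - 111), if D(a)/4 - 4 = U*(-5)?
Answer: 375/2 ≈ 187.50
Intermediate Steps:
D(a) = -4 (D(a) = 16 + 4*(1*(-5)) = 16 + 4*(-5) = 16 - 20 = -4)
p(Y) = -Y/4 (p(Y) = Y/(-4) = Y*(-¼) = -Y/4)
p(5)*(-39 - 111) = (-¼*5)*(-39 - 111) = -5/4*(-150) = 375/2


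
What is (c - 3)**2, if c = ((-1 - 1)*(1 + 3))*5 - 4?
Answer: 2209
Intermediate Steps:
c = -44 (c = -2*4*5 - 4 = -8*5 - 4 = -40 - 4 = -44)
(c - 3)**2 = (-44 - 3)**2 = (-47)**2 = 2209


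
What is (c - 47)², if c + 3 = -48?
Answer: 9604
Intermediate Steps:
c = -51 (c = -3 - 48 = -51)
(c - 47)² = (-51 - 47)² = (-98)² = 9604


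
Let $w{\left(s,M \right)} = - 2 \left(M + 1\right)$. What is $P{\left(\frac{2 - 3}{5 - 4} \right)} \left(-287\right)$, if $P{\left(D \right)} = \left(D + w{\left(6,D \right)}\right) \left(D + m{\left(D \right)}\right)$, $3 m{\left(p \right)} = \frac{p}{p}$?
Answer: $- \frac{574}{3} \approx -191.33$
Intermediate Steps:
$m{\left(p \right)} = \frac{1}{3}$ ($m{\left(p \right)} = \frac{p \frac{1}{p}}{3} = \frac{1}{3} \cdot 1 = \frac{1}{3}$)
$w{\left(s,M \right)} = -2 - 2 M$ ($w{\left(s,M \right)} = - 2 \left(1 + M\right) = -2 - 2 M$)
$P{\left(D \right)} = \left(-2 - D\right) \left(\frac{1}{3} + D\right)$ ($P{\left(D \right)} = \left(D - \left(2 + 2 D\right)\right) \left(D + \frac{1}{3}\right) = \left(-2 - D\right) \left(\frac{1}{3} + D\right)$)
$P{\left(\frac{2 - 3}{5 - 4} \right)} \left(-287\right) = \left(- \frac{2}{3} - \left(\frac{2 - 3}{5 - 4}\right)^{2} - \frac{7 \frac{2 - 3}{5 - 4}}{3}\right) \left(-287\right) = \left(- \frac{2}{3} - \left(- 1^{-1}\right)^{2} - \frac{7 \left(- 1^{-1}\right)}{3}\right) \left(-287\right) = \left(- \frac{2}{3} - \left(\left(-1\right) 1\right)^{2} - \frac{7 \left(\left(-1\right) 1\right)}{3}\right) \left(-287\right) = \left(- \frac{2}{3} - \left(-1\right)^{2} - - \frac{7}{3}\right) \left(-287\right) = \left(- \frac{2}{3} - 1 + \frac{7}{3}\right) \left(-287\right) = \frac{2}{3} \left(-287\right) = - \frac{574}{3}$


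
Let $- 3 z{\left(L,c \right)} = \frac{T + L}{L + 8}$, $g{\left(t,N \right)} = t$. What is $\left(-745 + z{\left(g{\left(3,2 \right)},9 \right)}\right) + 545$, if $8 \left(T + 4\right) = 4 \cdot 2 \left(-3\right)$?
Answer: $- \frac{6596}{33} \approx -199.88$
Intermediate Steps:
$T = -7$ ($T = -4 + \frac{4 \cdot 2 \left(-3\right)}{8} = -4 + \frac{8 \left(-3\right)}{8} = -4 + \frac{1}{8} \left(-24\right) = -4 - 3 = -7$)
$z{\left(L,c \right)} = - \frac{-7 + L}{3 \left(8 + L\right)}$ ($z{\left(L,c \right)} = - \frac{\left(-7 + L\right) \frac{1}{L + 8}}{3} = - \frac{\left(-7 + L\right) \frac{1}{8 + L}}{3} = - \frac{\frac{1}{8 + L} \left(-7 + L\right)}{3} = - \frac{-7 + L}{3 \left(8 + L\right)}$)
$\left(-745 + z{\left(g{\left(3,2 \right)},9 \right)}\right) + 545 = \left(-745 + \frac{7 - 3}{3 \left(8 + 3\right)}\right) + 545 = \left(-745 + \frac{7 - 3}{3 \cdot 11}\right) + 545 = \left(-745 + \frac{1}{3} \cdot \frac{1}{11} \cdot 4\right) + 545 = \left(-745 + \frac{4}{33}\right) + 545 = - \frac{24581}{33} + 545 = - \frac{6596}{33}$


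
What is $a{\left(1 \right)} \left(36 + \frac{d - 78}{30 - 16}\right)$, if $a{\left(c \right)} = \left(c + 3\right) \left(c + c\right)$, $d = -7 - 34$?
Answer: $220$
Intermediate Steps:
$d = -41$
$a{\left(c \right)} = 2 c \left(3 + c\right)$ ($a{\left(c \right)} = \left(3 + c\right) 2 c = 2 c \left(3 + c\right)$)
$a{\left(1 \right)} \left(36 + \frac{d - 78}{30 - 16}\right) = 2 \cdot 1 \left(3 + 1\right) \left(36 + \frac{-41 - 78}{30 - 16}\right) = 2 \cdot 1 \cdot 4 \left(36 - \frac{119}{14}\right) = 8 \left(36 - \frac{17}{2}\right) = 8 \cdot \frac{55}{2} = 220$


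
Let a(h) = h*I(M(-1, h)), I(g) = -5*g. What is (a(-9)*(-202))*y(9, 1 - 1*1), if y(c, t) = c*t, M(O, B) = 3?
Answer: 0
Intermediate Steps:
a(h) = -15*h (a(h) = h*(-5*3) = h*(-15) = -15*h)
(a(-9)*(-202))*y(9, 1 - 1*1) = (-15*(-9)*(-202))*(9*(1 - 1*1)) = (135*(-202))*(9*(1 - 1)) = -245430*0 = -27270*0 = 0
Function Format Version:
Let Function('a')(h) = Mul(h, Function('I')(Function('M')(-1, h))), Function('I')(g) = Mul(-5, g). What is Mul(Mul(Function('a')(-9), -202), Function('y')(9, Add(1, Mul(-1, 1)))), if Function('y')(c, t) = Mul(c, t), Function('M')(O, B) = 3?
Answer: 0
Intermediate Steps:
Function('a')(h) = Mul(-15, h) (Function('a')(h) = Mul(h, Mul(-5, 3)) = Mul(h, -15) = Mul(-15, h))
Mul(Mul(Function('a')(-9), -202), Function('y')(9, Add(1, Mul(-1, 1)))) = Mul(Mul(Mul(-15, -9), -202), Mul(9, Add(1, Mul(-1, 1)))) = Mul(Mul(135, -202), Mul(9, Add(1, -1))) = Mul(-27270, Mul(9, 0)) = Mul(-27270, 0) = 0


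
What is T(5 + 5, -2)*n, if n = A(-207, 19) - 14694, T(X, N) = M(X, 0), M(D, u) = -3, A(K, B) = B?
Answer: 44025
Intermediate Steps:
T(X, N) = -3
n = -14675 (n = 19 - 14694 = -14675)
T(5 + 5, -2)*n = -3*(-14675) = 44025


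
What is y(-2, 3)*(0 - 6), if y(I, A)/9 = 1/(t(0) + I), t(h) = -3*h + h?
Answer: 27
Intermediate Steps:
t(h) = -2*h
y(I, A) = 9/I (y(I, A) = 9/(-2*0 + I) = 9/(0 + I) = 9/I)
y(-2, 3)*(0 - 6) = (9/(-2))*(0 - 6) = (9*(-½))*(-6) = -9/2*(-6) = 27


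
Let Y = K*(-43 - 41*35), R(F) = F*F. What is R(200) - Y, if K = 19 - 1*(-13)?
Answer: 87296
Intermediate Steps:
R(F) = F²
K = 32 (K = 19 + 13 = 32)
Y = -47296 (Y = 32*(-43 - 41*35) = 32*(-43 - 1435) = 32*(-1478) = -47296)
R(200) - Y = 200² - 1*(-47296) = 40000 + 47296 = 87296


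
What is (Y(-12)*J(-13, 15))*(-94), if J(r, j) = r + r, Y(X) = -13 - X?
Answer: -2444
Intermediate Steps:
J(r, j) = 2*r
(Y(-12)*J(-13, 15))*(-94) = ((-13 - 1*(-12))*(2*(-13)))*(-94) = ((-13 + 12)*(-26))*(-94) = -1*(-26)*(-94) = 26*(-94) = -2444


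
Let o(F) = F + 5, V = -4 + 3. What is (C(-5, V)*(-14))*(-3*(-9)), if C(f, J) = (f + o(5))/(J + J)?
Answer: 945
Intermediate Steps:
V = -1
o(F) = 5 + F
C(f, J) = (10 + f)/(2*J) (C(f, J) = (f + (5 + 5))/(J + J) = (f + 10)/((2*J)) = (10 + f)*(1/(2*J)) = (10 + f)/(2*J))
(C(-5, V)*(-14))*(-3*(-9)) = (((½)*(10 - 5)/(-1))*(-14))*(-3*(-9)) = (((½)*(-1)*5)*(-14))*27 = -5/2*(-14)*27 = 35*27 = 945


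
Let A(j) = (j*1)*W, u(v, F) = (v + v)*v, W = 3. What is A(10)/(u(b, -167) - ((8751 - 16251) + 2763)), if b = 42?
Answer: 2/551 ≈ 0.0036298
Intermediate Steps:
u(v, F) = 2*v² (u(v, F) = (2*v)*v = 2*v²)
A(j) = 3*j (A(j) = (j*1)*3 = j*3 = 3*j)
A(10)/(u(b, -167) - ((8751 - 16251) + 2763)) = (3*10)/(2*42² - ((8751 - 16251) + 2763)) = 30/(2*1764 - (-7500 + 2763)) = 30/(3528 - 1*(-4737)) = 30/(3528 + 4737) = 30/8265 = 30*(1/8265) = 2/551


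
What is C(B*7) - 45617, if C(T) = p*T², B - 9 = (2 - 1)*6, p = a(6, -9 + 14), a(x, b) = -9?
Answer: -144842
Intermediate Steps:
p = -9
B = 15 (B = 9 + (2 - 1)*6 = 9 + 1*6 = 9 + 6 = 15)
C(T) = -9*T²
C(B*7) - 45617 = -9*(15*7)² - 45617 = -9*105² - 45617 = -9*11025 - 45617 = -99225 - 45617 = -144842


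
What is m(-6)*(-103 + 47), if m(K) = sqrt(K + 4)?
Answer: -56*I*sqrt(2) ≈ -79.196*I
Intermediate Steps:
m(K) = sqrt(4 + K)
m(-6)*(-103 + 47) = sqrt(4 - 6)*(-103 + 47) = sqrt(-2)*(-56) = (I*sqrt(2))*(-56) = -56*I*sqrt(2)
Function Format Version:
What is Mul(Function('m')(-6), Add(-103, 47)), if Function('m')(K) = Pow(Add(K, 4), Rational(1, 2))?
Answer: Mul(-56, I, Pow(2, Rational(1, 2))) ≈ Mul(-79.196, I)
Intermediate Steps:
Function('m')(K) = Pow(Add(4, K), Rational(1, 2))
Mul(Function('m')(-6), Add(-103, 47)) = Mul(Pow(Add(4, -6), Rational(1, 2)), Add(-103, 47)) = Mul(Pow(-2, Rational(1, 2)), -56) = Mul(Mul(I, Pow(2, Rational(1, 2))), -56) = Mul(-56, I, Pow(2, Rational(1, 2)))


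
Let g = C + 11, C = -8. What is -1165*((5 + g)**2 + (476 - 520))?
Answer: -23300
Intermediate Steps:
g = 3 (g = -8 + 11 = 3)
-1165*((5 + g)**2 + (476 - 520)) = -1165*((5 + 3)**2 + (476 - 520)) = -1165*(8**2 - 44) = -1165*(64 - 44) = -1165*20 = -23300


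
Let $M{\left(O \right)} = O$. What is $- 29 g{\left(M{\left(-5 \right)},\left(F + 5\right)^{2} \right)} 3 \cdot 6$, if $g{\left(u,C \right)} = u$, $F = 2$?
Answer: $2610$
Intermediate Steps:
$- 29 g{\left(M{\left(-5 \right)},\left(F + 5\right)^{2} \right)} 3 \cdot 6 = \left(-29\right) \left(-5\right) 3 \cdot 6 = 145 \cdot 18 = 2610$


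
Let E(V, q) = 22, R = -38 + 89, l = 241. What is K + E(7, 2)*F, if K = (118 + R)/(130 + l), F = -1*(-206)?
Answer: 1681541/371 ≈ 4532.5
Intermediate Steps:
R = 51
F = 206
K = 169/371 (K = (118 + 51)/(130 + 241) = 169/371 ≈ 0.45553)
K + E(7, 2)*F = 169/371 + 22*206 = 169/371 + 4532 = 1681541/371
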